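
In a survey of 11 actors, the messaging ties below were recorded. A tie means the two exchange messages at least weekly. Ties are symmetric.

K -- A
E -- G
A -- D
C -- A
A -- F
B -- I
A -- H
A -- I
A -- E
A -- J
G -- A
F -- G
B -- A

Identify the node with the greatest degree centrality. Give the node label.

A

Degrees — A:10, B:2, C:1, D:1, E:2, F:2, G:3, H:1, I:2, J:1, K:1.
The maximum is 10, attained only by A.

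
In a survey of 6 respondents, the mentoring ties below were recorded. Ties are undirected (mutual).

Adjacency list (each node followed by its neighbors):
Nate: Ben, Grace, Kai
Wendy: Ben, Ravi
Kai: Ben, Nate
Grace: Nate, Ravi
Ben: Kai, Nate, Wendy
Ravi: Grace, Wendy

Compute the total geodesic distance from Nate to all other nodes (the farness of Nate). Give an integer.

Distances from Nate: Ben:1, Grace:1, Kai:1, Ravi:2, Wendy:2.
Sum = 1 + 1 + 1 + 2 + 2 = 7.

7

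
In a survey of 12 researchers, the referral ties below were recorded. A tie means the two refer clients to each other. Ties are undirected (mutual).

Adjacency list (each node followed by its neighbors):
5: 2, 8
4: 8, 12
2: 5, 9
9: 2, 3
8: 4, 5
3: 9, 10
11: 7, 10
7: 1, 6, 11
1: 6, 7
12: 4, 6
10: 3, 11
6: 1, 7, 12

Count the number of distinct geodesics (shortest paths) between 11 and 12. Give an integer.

The shortest distance is 3, and the only length-3 path is 11–7–6–12. So there is exactly 1 shortest path.

1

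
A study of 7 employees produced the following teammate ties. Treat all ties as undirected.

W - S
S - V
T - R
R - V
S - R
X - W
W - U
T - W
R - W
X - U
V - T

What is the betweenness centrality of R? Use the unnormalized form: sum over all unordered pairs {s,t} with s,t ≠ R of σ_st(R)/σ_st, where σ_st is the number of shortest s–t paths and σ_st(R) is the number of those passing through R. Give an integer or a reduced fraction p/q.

Pairs whose geodesics pass through R — X–V: 1/3; U–V: 1/3; W–V: 1/3; S–T: 1/3.
All other pairs contribute 0.
Summing the contributions gives betweenness(R) = 4/3.

4/3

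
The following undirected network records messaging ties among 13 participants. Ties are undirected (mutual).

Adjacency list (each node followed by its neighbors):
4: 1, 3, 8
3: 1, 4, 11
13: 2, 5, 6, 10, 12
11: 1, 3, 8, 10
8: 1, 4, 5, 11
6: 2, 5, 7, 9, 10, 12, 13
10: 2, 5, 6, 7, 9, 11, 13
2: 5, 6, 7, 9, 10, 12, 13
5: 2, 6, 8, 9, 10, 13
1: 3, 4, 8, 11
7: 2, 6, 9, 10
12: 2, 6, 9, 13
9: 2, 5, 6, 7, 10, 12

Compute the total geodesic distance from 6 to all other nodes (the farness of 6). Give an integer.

Distances from 6: 1:3, 2:1, 3:3, 4:3, 5:1, 7:1, 8:2, 9:1, 10:1, 11:2, 12:1, 13:1.
Sum = 3 + 1 + 3 + 3 + 1 + 1 + 2 + 1 + 1 + 2 + 1 + 1 = 20.

20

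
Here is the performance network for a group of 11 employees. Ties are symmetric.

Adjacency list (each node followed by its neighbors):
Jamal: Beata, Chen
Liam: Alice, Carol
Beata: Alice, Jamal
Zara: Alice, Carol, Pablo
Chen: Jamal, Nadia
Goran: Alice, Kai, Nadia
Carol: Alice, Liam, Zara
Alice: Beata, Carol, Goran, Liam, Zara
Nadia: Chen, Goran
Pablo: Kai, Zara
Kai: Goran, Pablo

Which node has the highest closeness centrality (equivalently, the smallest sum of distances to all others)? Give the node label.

Farness (sum of distances to all others) for each node — Alice:16, Beata:21, Carol:22, Chen:28, Goran:18, Jamal:26, Kai:24, Liam:24, Nadia:23, Pablo:25, Zara:21.
The smallest farness is 16, for Alice, so Alice has the highest closeness.

Alice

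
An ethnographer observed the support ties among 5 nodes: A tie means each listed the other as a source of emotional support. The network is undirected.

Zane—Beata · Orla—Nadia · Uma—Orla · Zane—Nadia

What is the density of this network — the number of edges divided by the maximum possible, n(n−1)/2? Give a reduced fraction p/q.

There are 4 edges and 5 nodes, so the maximum possible is C(5,2) = 10.
Density = 4/10 = 2/5.

2/5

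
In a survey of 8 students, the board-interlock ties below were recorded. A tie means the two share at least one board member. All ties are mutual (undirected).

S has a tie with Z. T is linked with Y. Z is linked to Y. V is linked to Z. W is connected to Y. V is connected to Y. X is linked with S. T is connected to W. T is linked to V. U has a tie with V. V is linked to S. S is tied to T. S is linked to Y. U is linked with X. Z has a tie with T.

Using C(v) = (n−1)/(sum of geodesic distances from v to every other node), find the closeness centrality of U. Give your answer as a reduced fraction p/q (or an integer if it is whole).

Distances from U: S:2, T:2, V:1, W:3, X:1, Y:2, Z:2. Sum = 13.
n = 8, so closeness = 7/13.

7/13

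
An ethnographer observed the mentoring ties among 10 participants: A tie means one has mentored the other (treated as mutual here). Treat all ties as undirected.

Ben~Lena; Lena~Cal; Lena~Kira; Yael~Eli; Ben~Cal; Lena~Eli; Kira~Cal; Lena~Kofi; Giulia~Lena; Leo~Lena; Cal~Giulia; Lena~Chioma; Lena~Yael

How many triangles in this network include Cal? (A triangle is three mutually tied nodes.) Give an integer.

3

Cal's neighbors: Ben, Giulia, Kira, and Lena.
Neighbor pairs that are themselves tied: Cal–Ben–Lena; Cal–Giulia–Lena; Cal–Kira–Lena. Each forms one triangle with Cal, for 3 in total.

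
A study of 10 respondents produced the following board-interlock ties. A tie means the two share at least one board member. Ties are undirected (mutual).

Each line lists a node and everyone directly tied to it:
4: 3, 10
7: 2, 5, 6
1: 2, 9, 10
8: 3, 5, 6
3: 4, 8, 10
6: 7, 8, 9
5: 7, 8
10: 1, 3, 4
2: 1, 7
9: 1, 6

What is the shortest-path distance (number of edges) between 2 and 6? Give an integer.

2

One shortest route is 2 – 7 – 6, which uses 2 edges, and 2 and 6 are not directly tied, so nothing shorter exists. So d(2,6) = 2.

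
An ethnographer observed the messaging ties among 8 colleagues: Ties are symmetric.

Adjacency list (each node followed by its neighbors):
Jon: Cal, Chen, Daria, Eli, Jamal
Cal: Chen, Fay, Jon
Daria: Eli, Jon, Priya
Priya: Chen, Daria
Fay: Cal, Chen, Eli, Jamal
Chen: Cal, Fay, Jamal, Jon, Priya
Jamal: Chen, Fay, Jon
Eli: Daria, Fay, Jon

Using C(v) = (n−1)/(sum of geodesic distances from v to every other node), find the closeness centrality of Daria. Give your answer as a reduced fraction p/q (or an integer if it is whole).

Distances from Daria: Cal:2, Chen:2, Eli:1, Fay:2, Jamal:2, Jon:1, Priya:1. Sum = 11.
n = 8, so closeness = 7/11.

7/11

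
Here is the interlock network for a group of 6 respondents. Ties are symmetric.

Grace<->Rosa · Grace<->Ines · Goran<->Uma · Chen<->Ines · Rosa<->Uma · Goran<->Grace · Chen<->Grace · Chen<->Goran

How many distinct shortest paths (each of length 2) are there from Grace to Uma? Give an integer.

2

The shortest distance is 2. The length-2 paths are: Grace–Goran–Uma; Grace–Rosa–Uma.
That gives 2 distinct shortest paths.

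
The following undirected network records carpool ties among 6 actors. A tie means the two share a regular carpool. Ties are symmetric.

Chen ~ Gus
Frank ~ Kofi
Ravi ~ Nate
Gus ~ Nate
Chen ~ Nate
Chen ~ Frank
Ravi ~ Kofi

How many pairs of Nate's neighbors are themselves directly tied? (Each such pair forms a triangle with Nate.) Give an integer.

Nate's neighbors: Chen, Gus, and Ravi.
Neighbor pairs that are themselves tied: Nate–Chen–Gus. Each forms one triangle with Nate, for 1 in total.

1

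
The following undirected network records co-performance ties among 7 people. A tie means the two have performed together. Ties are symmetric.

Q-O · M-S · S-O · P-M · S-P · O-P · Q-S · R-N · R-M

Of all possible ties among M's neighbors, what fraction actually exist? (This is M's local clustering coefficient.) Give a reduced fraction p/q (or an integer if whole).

M's neighbors: P, R, and S (k = 3).
Possible neighbor pairs: C(3,2) = 3. Edges among them: P–S → e = 1.
Clustering(M) = 1/3.

1/3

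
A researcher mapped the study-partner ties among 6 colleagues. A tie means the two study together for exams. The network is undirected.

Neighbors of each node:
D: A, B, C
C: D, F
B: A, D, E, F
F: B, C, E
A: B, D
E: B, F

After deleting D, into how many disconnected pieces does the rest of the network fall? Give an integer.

1

D's neighbors (A, B, and C) remain reachable from one another through other ties, so the rest of the network stays in one piece.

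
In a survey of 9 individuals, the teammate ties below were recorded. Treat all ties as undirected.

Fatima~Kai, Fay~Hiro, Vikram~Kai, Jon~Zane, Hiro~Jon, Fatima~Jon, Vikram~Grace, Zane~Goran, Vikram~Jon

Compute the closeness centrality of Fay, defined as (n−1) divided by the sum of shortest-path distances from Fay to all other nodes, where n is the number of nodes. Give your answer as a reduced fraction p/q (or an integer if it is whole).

1/3

Distances from Fay: Fatima:3, Goran:4, Grace:4, Hiro:1, Jon:2, Kai:4, Vikram:3, Zane:3. Sum = 24.
n = 9, so closeness = 8/24 = 1/3.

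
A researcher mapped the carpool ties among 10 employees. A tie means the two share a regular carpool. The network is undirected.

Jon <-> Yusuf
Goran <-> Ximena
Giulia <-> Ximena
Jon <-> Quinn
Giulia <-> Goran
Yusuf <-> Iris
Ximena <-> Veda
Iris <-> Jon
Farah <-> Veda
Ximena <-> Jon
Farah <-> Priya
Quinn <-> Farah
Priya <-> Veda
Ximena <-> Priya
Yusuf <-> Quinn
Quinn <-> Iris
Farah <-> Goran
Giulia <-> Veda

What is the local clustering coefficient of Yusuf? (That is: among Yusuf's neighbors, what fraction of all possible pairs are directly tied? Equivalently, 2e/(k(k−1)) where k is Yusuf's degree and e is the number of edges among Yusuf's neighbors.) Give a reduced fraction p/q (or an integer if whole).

1

Yusuf's neighbors: Iris, Jon, and Quinn (k = 3).
Possible neighbor pairs: C(3,2) = 3. Edges among them: Iris–Jon, Iris–Quinn, Jon–Quinn → e = 3.
Clustering(Yusuf) = 3/3 = 1.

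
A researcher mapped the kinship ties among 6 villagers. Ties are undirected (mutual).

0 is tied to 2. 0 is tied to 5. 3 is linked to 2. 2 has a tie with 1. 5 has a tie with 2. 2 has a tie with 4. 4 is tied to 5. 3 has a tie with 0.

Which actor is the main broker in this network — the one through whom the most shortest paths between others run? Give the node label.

Unnormalized betweenness of each node: 0:1/2, 1:0, 2:6, 3:0, 4:0, 5:1/2.
2 has the largest value, 6, making it the main broker — the node through which the most shortest paths run.

2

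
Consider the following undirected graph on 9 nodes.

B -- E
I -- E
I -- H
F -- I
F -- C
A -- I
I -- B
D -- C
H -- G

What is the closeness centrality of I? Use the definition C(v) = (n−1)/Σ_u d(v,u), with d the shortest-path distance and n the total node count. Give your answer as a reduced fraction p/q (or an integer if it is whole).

Distances from I: A:1, B:1, C:2, D:3, E:1, F:1, G:2, H:1. Sum = 12.
n = 9, so closeness = 8/12 = 2/3.

2/3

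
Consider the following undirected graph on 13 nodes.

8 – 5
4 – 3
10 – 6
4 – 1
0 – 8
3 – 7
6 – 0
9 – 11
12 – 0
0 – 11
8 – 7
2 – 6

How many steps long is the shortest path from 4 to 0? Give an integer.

4

One shortest route is 4 – 3 – 7 – 8 – 0, which uses 4 edges, and at distance 3 from 4 we only reach {8}, which does not include 0. So d(4,0) = 4.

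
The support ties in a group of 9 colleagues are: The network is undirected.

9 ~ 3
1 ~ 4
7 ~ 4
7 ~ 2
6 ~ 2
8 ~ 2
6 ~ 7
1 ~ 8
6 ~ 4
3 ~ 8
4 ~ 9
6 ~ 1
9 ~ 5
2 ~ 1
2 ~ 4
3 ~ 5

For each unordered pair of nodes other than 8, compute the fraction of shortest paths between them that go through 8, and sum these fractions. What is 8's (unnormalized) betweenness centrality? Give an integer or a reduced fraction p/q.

25/6

Pairs whose geodesics pass through 8 — 3–6: 2/3; 3–2: 1; 3–7: 1/2; 3–1: 1; 5–2: 1/2; 5–1: 1/2.
All other pairs contribute 0.
Summing the contributions gives betweenness(8) = 25/6.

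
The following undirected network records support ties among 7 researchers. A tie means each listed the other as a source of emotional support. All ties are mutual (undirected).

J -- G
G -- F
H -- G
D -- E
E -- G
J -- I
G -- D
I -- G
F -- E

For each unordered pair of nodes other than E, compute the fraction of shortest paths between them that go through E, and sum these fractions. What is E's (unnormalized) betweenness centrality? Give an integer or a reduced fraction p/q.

1/2

Pairs whose geodesics pass through E — F–D: 1/2.
All other pairs contribute 0.
Summing the contributions gives betweenness(E) = 1/2.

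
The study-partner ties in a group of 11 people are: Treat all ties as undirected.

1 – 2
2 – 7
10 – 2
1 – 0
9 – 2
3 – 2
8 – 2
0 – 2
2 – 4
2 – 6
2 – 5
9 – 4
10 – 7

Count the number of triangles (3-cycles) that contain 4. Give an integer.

4's neighbors: 2 and 9.
Neighbor pairs that are themselves tied: 4–2–9. Each forms one triangle with 4, for 1 in total.

1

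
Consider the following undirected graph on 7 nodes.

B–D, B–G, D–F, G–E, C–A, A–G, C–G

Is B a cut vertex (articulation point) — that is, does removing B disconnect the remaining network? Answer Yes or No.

Removing B leaves {A, C, E, and G} with no path to {D and F}, so the network splits into 2 components. B is a cut vertex.

Yes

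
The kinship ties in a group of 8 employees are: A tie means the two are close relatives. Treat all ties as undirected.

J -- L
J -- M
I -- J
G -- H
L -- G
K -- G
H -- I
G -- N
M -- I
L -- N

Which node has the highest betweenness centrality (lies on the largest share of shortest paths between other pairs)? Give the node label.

Unnormalized betweenness of each node: G:17/2, H:7/2, I:3, J:9/2, K:0, L:11/2, M:0, N:0.
G has the largest value, 17/2, making it the main broker — the node through which the most shortest paths run.

G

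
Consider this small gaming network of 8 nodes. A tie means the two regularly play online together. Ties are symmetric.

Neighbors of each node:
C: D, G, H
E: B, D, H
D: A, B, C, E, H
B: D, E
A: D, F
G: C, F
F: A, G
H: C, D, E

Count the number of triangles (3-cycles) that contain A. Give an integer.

A's neighbors are D and F, but none of them are tied to each other, so no triangle contains A.

0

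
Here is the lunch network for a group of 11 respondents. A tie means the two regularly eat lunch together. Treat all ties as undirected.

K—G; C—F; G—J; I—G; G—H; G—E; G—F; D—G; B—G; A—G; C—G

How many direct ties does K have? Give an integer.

1

K is directly tied to G. That is 1 neighbor, so the degree of K is 1.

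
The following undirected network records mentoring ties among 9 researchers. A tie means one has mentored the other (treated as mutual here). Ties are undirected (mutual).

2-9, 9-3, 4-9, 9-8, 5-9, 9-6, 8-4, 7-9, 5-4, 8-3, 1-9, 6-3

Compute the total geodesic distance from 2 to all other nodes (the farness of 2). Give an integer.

15

Distances from 2: 1:2, 3:2, 4:2, 5:2, 6:2, 7:2, 8:2, 9:1.
Sum = 2 + 2 + 2 + 2 + 2 + 2 + 2 + 1 = 15.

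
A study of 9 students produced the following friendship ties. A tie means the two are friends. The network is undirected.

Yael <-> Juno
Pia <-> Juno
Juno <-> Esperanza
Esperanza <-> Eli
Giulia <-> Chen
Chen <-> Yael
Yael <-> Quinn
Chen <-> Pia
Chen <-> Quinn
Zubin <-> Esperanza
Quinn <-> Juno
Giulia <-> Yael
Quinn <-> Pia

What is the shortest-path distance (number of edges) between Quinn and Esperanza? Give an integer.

One shortest route is Quinn – Juno – Esperanza, which uses 2 edges, and Quinn and Esperanza are not directly tied, so nothing shorter exists. So d(Quinn,Esperanza) = 2.

2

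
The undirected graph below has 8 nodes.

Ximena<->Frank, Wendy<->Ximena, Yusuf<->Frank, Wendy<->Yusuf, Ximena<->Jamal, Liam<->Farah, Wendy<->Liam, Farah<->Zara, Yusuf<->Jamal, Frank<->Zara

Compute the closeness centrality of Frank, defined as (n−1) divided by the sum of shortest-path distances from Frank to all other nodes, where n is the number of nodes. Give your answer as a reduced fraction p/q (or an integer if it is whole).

Distances from Frank: Farah:2, Jamal:2, Liam:3, Wendy:2, Ximena:1, Yusuf:1, Zara:1. Sum = 12.
n = 8, so closeness = 7/12.

7/12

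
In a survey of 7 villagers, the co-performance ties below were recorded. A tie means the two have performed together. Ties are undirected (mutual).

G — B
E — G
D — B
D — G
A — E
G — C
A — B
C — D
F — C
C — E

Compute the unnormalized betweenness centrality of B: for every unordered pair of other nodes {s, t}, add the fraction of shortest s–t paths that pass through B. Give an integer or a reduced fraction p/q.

Pairs whose geodesics pass through B — A–G: 1/2; A–D: 1.
All other pairs contribute 0.
Summing the contributions gives betweenness(B) = 3/2.

3/2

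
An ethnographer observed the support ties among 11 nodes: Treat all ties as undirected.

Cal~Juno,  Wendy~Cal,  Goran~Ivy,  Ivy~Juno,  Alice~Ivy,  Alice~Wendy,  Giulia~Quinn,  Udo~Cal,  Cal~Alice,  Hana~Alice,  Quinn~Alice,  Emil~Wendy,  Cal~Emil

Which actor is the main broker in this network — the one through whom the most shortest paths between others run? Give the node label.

Unnormalized betweenness of each node: Alice:85/3, Cal:49/3, Emil:0, Giulia:0, Goran:0, Hana:0, Ivy:11, Juno:8/3, Quinn:9, Udo:0, Wendy:8/3.
Alice has the largest value, 85/3, making it the main broker — the node through which the most shortest paths run.

Alice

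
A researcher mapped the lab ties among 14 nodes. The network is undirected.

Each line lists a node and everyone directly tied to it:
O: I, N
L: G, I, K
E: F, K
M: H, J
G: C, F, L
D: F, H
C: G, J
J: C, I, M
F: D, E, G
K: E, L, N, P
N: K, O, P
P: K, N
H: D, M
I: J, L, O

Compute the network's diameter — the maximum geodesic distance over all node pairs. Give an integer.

Eccentricity of each node (its greatest distance to any other): C:4, D:5, E:4, F:4, G:3, H:5, I:4, J:4, K:4, L:4, M:5, N:5, O:5, P:5.
The maximum eccentricity is 5, realized for instance by the pair M–P via M – J – I – L – K – P. So the diameter is 5.

5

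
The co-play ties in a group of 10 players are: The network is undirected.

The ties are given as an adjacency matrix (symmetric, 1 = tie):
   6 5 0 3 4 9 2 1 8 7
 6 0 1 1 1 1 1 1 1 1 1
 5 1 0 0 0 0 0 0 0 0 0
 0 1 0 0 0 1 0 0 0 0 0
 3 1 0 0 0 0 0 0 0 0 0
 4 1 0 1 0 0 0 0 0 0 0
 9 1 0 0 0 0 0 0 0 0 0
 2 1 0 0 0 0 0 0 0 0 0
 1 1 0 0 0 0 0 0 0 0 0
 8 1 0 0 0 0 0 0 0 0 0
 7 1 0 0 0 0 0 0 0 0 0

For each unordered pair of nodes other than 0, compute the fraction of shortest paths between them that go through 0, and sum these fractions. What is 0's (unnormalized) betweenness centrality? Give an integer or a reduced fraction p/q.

No shortest path between any pair of other nodes passes through 0.
Summing the contributions gives betweenness(0) = 0.

0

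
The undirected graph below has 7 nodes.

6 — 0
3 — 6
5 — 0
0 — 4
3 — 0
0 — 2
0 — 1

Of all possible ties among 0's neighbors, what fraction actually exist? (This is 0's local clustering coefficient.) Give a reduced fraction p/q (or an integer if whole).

0's neighbors: 1, 2, 3, 4, 5, and 6 (k = 6).
Possible neighbor pairs: C(6,2) = 15. Edges among them: 3–6 → e = 1.
Clustering(0) = 1/15.

1/15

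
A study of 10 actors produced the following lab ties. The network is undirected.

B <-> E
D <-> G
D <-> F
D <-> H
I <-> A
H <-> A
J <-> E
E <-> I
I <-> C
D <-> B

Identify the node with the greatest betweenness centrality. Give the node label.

D

Unnormalized betweenness of each node: A:6, B:10, C:0, D:35/2, E:27/2, F:0, G:0, H:13/2, I:23/2, J:0.
D has the largest value, 35/2, making it the main broker — the node through which the most shortest paths run.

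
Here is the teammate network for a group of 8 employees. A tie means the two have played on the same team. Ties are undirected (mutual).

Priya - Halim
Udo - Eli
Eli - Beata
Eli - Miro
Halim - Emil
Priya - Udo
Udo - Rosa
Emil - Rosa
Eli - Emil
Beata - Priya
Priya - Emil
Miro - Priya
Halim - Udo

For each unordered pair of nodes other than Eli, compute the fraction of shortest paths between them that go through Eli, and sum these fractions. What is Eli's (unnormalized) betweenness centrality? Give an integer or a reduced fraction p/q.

Pairs whose geodesics pass through Eli — Miro–Emil: 1/2; Miro–Rosa: 2/4; Miro–Udo: 1/2; Miro–Beata: 1/2; Emil–Udo: 1/4; Emil–Beata: 1/2; Rosa–Beata: 2/4; Udo–Beata: 1/2.
All other pairs contribute 0.
Summing the contributions gives betweenness(Eli) = 15/4.

15/4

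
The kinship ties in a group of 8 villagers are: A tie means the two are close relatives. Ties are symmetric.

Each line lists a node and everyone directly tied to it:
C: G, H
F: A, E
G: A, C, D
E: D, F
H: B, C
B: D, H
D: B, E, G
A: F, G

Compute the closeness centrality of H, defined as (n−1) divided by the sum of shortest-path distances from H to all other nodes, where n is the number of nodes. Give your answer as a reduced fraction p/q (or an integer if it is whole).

7/16

Distances from H: A:3, B:1, C:1, D:2, E:3, F:4, G:2. Sum = 16.
n = 8, so closeness = 7/16.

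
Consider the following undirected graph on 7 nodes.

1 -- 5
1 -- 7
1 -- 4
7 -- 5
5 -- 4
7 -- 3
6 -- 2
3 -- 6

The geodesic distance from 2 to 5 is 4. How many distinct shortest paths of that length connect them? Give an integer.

The shortest distance is 4, and the only length-4 path is 2–6–3–7–5. So there is exactly 1 shortest path.

1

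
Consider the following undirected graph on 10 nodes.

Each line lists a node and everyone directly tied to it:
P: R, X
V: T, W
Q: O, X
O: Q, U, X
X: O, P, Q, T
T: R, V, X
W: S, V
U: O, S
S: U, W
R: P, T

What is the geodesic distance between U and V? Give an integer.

3

One shortest route is U – S – W – V, which uses 3 edges, and at distance 2 from U we only reach {Q, W, X}, which does not include V. So d(U,V) = 3.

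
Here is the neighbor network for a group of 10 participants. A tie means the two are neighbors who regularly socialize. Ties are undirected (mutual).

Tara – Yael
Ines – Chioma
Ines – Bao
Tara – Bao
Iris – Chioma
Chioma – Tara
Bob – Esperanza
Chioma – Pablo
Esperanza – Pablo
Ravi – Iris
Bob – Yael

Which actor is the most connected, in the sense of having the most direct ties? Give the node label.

Chioma

Degrees — Bao:2, Bob:2, Chioma:4, Esperanza:2, Ines:2, Iris:2, Pablo:2, Ravi:1, Tara:3, Yael:2.
The maximum is 4, attained only by Chioma.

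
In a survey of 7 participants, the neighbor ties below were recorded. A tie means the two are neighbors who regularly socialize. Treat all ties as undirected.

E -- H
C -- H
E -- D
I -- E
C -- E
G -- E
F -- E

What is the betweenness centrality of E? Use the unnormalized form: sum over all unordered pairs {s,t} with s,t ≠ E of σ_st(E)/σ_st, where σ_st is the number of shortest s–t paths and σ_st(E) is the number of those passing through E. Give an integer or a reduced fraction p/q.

14

Pairs whose geodesics pass through E — C–G: 1; C–D: 1; C–I: 1; C–F: 1; G–D: 1; G–H: 1; G–I: 1; G–F: 1; D–H: 1; D–I: 1; D–F: 1; H–I: 1; H–F: 1; I–F: 1.
All other pairs contribute 0.
Summing the contributions gives betweenness(E) = 14.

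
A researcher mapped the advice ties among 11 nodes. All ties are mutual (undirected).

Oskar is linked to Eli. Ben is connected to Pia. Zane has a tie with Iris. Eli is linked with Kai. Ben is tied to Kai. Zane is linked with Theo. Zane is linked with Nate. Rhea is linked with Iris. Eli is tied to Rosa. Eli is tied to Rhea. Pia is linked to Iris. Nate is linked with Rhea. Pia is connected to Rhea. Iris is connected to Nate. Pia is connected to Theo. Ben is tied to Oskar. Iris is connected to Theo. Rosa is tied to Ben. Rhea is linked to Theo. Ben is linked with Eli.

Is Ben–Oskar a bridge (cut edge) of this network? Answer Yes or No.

No

Even without that edge, Ben still reaches Oskar via Ben – Eli – Oskar, so the network stays connected. Not a bridge.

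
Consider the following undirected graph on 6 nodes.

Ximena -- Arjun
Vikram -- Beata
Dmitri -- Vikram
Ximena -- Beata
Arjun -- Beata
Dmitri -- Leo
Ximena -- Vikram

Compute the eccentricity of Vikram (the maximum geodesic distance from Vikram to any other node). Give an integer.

Distances from Vikram: Arjun:2, Beata:1, Dmitri:1, Leo:2, Ximena:1.
The largest is 2 (to Arjun and Leo), so the eccentricity of Vikram is 2.

2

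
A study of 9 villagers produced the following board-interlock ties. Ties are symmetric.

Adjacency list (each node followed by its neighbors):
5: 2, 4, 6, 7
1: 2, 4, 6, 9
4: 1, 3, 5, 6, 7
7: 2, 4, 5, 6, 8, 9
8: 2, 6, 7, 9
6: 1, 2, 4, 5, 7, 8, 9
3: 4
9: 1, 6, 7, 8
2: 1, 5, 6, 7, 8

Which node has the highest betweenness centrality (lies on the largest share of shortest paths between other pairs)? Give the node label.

Unnormalized betweenness of each node: 1:17/12, 2:5/4, 3:0, 4:91/12, 5:1/2, 6:25/6, 7:13/4, 8:1/4, 9:7/12.
4 has the largest value, 91/12, making it the main broker — the node through which the most shortest paths run.

4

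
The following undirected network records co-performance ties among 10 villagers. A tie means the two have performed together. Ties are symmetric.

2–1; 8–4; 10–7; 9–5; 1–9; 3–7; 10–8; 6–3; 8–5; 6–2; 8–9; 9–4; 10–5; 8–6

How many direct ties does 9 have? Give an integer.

4

9 is directly tied to 1, 4, 5, and 8. That is 4 neighbors, so the degree of 9 is 4.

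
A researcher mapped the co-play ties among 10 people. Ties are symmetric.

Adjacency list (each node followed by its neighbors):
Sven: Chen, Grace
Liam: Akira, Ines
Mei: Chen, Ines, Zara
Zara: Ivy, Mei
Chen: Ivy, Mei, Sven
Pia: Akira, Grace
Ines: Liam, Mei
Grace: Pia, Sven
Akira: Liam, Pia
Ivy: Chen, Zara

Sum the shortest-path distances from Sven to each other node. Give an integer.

Distances from Sven: Akira:3, Chen:1, Grace:1, Ines:3, Ivy:2, Liam:4, Mei:2, Pia:2, Zara:3.
Sum = 3 + 1 + 1 + 3 + 2 + 4 + 2 + 2 + 3 = 21.

21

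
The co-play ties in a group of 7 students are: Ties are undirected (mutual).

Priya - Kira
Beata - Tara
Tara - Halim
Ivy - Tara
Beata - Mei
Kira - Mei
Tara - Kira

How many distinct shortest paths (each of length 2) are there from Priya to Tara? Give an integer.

The shortest distance is 2, and the only length-2 path is Priya–Kira–Tara. So there is exactly 1 shortest path.

1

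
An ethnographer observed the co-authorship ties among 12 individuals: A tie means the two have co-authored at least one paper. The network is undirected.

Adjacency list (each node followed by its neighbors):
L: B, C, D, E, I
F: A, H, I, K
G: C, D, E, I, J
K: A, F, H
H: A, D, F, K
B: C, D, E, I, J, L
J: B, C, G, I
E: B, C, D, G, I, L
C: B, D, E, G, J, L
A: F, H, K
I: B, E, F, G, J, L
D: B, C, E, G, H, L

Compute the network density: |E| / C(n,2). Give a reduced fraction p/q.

29/66

There are 29 edges and 12 nodes, so the maximum possible is C(12,2) = 66.
Density = 29/66.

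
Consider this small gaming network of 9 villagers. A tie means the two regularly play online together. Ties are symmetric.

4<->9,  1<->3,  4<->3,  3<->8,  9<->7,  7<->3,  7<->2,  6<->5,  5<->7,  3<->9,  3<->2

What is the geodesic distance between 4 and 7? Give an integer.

One shortest route is 4 – 3 – 7, which uses 2 edges, and 4 and 7 are not directly tied, so nothing shorter exists. So d(4,7) = 2.

2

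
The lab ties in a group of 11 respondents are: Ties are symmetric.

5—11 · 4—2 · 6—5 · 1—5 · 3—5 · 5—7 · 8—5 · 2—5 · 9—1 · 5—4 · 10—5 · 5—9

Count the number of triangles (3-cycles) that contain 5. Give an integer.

2

5's neighbors: 1, 2, 3, 4, 6, 7, 8, 9, 10, and 11.
Neighbor pairs that are themselves tied: 5–1–9; 5–2–4. Each forms one triangle with 5, for 2 in total.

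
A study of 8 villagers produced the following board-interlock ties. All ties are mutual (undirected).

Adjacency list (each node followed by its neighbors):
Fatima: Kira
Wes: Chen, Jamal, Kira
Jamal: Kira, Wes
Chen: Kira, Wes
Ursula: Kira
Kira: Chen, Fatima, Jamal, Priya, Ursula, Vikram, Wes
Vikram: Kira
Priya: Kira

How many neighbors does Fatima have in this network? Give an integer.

Fatima is directly tied to Kira. That is 1 neighbor, so the degree of Fatima is 1.

1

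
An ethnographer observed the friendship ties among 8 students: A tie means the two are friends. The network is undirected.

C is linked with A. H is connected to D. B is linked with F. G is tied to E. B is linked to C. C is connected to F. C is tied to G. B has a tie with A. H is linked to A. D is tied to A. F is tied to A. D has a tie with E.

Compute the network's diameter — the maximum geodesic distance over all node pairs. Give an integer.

Eccentricity of each node (its greatest distance to any other): A:2, B:3, C:2, D:2, E:3, F:3, G:3, H:3.
The maximum eccentricity is 3, realized for instance by the pair G–H via G – C – A – H. So the diameter is 3.

3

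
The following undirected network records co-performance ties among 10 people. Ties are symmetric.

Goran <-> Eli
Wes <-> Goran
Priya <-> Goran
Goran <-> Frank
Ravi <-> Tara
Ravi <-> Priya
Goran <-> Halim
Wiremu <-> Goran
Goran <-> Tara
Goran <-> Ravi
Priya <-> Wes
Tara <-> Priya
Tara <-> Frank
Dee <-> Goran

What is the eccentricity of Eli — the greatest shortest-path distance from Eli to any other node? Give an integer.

Distances from Eli: Dee:2, Frank:2, Goran:1, Halim:2, Priya:2, Ravi:2, Tara:2, Wes:2, Wiremu:2.
The largest is 2 (to Wiremu, Priya, Ravi, Frank, Tara, Halim, Dee, and Wes), so the eccentricity of Eli is 2.

2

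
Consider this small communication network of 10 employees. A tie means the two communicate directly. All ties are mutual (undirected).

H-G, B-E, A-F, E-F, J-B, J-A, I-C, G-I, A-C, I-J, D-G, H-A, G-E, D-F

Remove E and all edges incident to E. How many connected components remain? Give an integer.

E's neighbors (B, F, and G) remain reachable from one another through other ties, so the rest of the network stays in one piece.

1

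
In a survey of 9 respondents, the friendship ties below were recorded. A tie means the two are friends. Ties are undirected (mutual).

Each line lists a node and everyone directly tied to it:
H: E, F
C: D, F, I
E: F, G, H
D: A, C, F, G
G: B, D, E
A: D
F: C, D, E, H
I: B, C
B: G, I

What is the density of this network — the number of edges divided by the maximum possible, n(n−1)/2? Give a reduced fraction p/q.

1/3

There are 12 edges and 9 nodes, so the maximum possible is C(9,2) = 36.
Density = 12/36 = 1/3.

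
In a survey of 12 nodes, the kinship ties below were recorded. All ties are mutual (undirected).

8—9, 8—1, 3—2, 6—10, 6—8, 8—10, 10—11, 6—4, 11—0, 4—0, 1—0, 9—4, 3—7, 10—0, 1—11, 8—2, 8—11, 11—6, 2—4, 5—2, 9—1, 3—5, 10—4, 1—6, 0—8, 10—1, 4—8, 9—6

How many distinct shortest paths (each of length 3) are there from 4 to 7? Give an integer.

1

The shortest distance is 3, and the only length-3 path is 4–2–3–7. So there is exactly 1 shortest path.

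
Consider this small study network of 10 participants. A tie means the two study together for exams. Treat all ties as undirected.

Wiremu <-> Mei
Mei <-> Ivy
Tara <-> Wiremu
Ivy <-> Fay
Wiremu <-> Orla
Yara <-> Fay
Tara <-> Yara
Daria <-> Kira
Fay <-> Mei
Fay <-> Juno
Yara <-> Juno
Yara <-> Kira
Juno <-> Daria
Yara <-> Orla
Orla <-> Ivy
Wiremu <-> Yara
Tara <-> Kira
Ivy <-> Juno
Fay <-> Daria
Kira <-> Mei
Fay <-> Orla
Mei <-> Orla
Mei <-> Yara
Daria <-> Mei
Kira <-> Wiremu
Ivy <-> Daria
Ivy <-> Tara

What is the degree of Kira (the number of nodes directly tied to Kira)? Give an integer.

5

Kira is directly tied to Daria, Mei, Tara, Wiremu, and Yara. That is 5 neighbors, so the degree of Kira is 5.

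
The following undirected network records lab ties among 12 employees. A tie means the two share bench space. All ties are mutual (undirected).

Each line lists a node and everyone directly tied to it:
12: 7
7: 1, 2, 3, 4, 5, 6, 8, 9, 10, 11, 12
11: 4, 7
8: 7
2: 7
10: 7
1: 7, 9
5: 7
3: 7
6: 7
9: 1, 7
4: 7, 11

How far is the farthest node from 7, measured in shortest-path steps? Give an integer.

Distances from 7: 1:1, 2:1, 3:1, 4:1, 5:1, 6:1, 8:1, 9:1, 10:1, 11:1, 12:1.
The largest is 1 (to 4, 12, 10, 6, 1, 9, 8, 5, 2, 3, and 11), so the eccentricity of 7 is 1.

1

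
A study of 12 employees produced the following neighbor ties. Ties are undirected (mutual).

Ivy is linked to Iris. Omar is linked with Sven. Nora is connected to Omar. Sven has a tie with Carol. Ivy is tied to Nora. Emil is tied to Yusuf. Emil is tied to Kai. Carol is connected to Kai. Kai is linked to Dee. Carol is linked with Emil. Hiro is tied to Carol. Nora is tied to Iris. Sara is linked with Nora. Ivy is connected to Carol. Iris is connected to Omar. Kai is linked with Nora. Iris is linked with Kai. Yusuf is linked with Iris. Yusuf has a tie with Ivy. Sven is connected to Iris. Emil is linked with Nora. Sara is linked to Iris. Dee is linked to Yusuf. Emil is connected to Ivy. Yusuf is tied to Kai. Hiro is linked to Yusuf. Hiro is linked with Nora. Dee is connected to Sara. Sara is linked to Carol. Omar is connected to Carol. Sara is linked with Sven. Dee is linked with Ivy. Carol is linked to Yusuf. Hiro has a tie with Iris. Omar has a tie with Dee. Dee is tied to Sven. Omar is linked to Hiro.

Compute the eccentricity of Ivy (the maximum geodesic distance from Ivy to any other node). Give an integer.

2

Distances from Ivy: Carol:1, Dee:1, Emil:1, Hiro:2, Iris:1, Kai:2, Nora:1, Omar:2, Sara:2, Sven:2, Yusuf:1.
The largest is 2 (to Kai, Hiro, Sara, Omar, and Sven), so the eccentricity of Ivy is 2.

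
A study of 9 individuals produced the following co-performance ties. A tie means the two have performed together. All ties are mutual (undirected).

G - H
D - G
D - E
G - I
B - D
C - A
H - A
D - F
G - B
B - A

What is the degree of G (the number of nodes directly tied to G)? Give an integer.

4

G is directly tied to B, D, H, and I. That is 4 neighbors, so the degree of G is 4.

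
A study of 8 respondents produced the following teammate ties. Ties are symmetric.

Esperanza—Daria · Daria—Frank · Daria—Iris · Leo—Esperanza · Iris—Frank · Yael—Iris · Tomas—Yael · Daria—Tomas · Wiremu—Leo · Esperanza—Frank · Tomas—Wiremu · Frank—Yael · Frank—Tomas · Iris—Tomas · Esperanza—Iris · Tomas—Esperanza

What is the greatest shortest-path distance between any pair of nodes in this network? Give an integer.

3

Eccentricity of each node (its greatest distance to any other): Daria:2, Esperanza:2, Frank:2, Iris:2, Leo:3, Tomas:2, Wiremu:2, Yael:3.
The maximum eccentricity is 3, realized for instance by the pair Leo–Yael via Leo – Esperanza – Frank – Yael. So the diameter is 3.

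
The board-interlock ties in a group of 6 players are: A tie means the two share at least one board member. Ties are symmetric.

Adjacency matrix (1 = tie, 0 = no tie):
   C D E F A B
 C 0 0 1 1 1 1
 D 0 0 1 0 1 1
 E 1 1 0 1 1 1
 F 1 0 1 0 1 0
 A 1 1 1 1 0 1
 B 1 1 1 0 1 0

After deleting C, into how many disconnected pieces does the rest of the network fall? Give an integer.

C's neighbors (A, B, E, and F) remain reachable from one another through other ties, so the rest of the network stays in one piece.

1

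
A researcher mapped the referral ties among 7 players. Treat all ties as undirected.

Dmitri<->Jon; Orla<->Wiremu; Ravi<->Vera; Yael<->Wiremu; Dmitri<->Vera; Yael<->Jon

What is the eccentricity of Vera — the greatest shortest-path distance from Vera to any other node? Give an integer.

Distances from Vera: Dmitri:1, Jon:2, Orla:5, Ravi:1, Wiremu:4, Yael:3.
The largest is 5 (to Orla), so the eccentricity of Vera is 5.

5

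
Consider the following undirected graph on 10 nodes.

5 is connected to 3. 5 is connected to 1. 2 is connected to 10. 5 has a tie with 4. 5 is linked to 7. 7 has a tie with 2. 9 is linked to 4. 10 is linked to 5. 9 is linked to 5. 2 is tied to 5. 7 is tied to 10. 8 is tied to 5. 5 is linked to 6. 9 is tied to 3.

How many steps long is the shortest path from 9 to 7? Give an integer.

One shortest route is 9 – 5 – 7, which uses 2 edges, and 9 and 7 are not directly tied, so nothing shorter exists. So d(9,7) = 2.

2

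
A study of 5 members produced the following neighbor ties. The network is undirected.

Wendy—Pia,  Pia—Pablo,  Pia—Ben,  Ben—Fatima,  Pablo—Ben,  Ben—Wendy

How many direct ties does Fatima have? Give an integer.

1

Fatima is directly tied to Ben. That is 1 neighbor, so the degree of Fatima is 1.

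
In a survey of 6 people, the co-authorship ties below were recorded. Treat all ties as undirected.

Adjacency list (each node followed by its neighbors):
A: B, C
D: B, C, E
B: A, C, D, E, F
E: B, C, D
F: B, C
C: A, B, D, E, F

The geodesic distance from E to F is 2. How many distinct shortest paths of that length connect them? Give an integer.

2

The shortest distance is 2. The length-2 paths are: E–C–F; E–B–F.
That gives 2 distinct shortest paths.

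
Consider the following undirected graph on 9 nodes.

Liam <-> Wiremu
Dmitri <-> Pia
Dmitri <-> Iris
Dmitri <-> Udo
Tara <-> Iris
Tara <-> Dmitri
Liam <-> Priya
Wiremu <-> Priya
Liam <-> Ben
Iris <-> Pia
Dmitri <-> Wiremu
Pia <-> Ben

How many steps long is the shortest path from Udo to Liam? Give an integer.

One shortest route is Udo – Dmitri – Wiremu – Liam, which uses 3 edges, and at distance 2 from Udo we only reach {Iris, Pia, Tara, Wiremu}, which does not include Liam. So d(Udo,Liam) = 3.

3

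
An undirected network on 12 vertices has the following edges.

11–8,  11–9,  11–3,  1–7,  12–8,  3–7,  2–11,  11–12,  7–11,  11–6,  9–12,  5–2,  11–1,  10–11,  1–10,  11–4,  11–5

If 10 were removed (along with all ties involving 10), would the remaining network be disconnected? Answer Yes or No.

Even without 10, every remaining node can still reach every other (the residual graph is connected), so 10 is not a cut vertex.

No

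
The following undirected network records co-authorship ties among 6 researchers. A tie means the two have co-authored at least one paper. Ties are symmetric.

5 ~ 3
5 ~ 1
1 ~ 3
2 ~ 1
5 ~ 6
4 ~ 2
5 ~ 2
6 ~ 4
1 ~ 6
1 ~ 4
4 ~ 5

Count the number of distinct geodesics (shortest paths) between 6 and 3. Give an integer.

2

The shortest distance is 2. The length-2 paths are: 6–5–3; 6–1–3.
That gives 2 distinct shortest paths.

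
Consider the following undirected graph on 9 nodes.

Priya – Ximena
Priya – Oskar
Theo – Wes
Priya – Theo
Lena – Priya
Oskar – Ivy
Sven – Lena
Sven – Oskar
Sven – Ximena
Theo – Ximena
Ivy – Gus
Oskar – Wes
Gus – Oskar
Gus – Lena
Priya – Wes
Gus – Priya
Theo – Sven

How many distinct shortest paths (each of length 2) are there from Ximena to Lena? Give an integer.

The shortest distance is 2. The length-2 paths are: Ximena–Priya–Lena; Ximena–Sven–Lena.
That gives 2 distinct shortest paths.

2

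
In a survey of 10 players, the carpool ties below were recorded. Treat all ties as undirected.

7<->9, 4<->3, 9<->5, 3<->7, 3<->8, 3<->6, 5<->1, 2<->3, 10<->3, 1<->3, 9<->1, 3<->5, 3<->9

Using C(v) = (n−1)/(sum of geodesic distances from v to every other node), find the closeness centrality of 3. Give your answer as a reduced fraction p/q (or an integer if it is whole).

1

Distances from 3: 1:1, 2:1, 4:1, 5:1, 6:1, 7:1, 8:1, 9:1, 10:1. Sum = 9.
n = 10, so closeness = 9/9 = 1.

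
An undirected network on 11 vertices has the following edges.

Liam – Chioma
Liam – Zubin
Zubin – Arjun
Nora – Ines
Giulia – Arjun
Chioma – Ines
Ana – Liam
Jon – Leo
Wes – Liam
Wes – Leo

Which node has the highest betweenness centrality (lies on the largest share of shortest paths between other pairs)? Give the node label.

Liam

Unnormalized betweenness of each node: Ana:0, Arjun:9, Chioma:16, Giulia:0, Ines:9, Jon:0, Leo:9, Liam:36, Nora:0, Wes:16, Zubin:16.
Liam has the largest value, 36, making it the main broker — the node through which the most shortest paths run.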